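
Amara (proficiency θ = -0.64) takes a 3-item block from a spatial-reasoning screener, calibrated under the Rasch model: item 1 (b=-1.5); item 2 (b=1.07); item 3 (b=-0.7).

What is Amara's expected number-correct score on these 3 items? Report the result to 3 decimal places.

1.371

P(θ) = 1 / (1 + exp(−(θ − b)))
P_1 = 1/(1+e^{-0.8600}) = 0.7027
P_2 = 1/(1+e^{1.7100}) = 0.1532
P_3 = 1/(1+e^{-0.0600}) = 0.5150
E[score] = 0.7027 + 0.1532 + 0.5150 = 1.3708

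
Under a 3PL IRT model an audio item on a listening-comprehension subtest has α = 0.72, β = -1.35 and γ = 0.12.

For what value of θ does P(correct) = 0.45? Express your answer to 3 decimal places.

P(θ) = γ + (1 − γ) · 1 / (1 + exp(−α(θ − β)))
Remove guessing floor: (0.45 − 0.12)/(1 − 0.12) = 0.3750
logit = ln(0.3750/0.6250) = -0.5108
θ = β + logit/(α) = -1.35 + (-0.5108)/0.7200 = -2.0595

-2.059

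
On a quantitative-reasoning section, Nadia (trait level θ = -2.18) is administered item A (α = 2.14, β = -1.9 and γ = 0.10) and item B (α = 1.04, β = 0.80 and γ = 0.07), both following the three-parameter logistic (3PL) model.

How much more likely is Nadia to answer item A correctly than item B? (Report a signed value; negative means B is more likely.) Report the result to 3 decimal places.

P(θ) = γ + (1 − γ) · 1 / (1 + exp(−α(θ − β)))
P_A = 0.4191
P_B = 0.1101
P_A − P_B = 0.3090

0.309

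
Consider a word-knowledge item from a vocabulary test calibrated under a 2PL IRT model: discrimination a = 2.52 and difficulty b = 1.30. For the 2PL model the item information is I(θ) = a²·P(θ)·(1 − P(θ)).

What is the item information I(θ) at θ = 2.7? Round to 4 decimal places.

P = 1/(1+e^{-3.5280}) = 0.9715
P(1−P) = 0.9715 × 0.0285 = 0.0277
I = a² × P(1−P) = 2.52² × 0.0277 = 0.17598

0.1760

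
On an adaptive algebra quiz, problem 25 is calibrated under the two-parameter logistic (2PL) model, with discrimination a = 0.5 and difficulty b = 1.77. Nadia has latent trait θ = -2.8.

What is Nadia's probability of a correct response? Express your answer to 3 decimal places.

0.092

P(θ) = 1 / (1 + exp(−a(θ − b)))
Exponent: 0.5 × (-2.8 − 1.77) = -2.2850
1/(1 + e^{2.2850}) = 0.0924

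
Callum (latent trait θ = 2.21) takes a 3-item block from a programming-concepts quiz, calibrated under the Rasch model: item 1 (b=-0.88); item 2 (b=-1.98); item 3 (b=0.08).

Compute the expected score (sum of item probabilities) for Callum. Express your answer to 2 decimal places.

P(θ) = 1 / (1 + exp(−(θ − b)))
P_1 = 1/(1+e^{-3.0900}) = 0.9565
P_2 = 1/(1+e^{-4.1900}) = 0.9851
P_3 = 1/(1+e^{-2.1300}) = 0.8938
E[score] = 0.9565 + 0.9851 + 0.8938 = 2.8353

2.84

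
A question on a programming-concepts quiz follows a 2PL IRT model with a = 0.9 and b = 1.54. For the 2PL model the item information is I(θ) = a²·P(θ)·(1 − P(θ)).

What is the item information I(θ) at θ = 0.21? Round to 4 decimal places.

0.1443

P = 1/(1+e^{1.1970}) = 0.2320
P(1−P) = 0.2320 × 0.7680 = 0.1782
I = a² × P(1−P) = 0.9² × 0.1782 = 0.14433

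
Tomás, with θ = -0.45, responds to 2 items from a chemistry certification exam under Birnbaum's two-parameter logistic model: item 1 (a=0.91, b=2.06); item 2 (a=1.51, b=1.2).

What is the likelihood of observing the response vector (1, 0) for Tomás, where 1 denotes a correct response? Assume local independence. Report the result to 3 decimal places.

P(θ) = 1 / (1 + exp(−a(θ − b)))
P_1 = 1/(1+e^{2.2841}) = 0.0924
P_2 = 1/(1+e^{2.4915}) = 0.0765
L = P_1 × (1−P_2) = 0.0924 × 0.9235 = 0.08538

0.085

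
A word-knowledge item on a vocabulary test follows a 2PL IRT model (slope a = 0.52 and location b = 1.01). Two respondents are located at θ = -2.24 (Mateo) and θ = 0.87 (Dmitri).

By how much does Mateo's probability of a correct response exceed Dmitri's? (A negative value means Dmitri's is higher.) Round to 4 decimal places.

-0.3260

P(θ) = 1 / (1 + exp(−a(θ − b)))
P(Mateo) = 0.1558  [exponent -1.6900]
P(Dmitri) = 0.4818  [exponent -0.0728]
Difference = 0.1558 − 0.4818 = -0.3260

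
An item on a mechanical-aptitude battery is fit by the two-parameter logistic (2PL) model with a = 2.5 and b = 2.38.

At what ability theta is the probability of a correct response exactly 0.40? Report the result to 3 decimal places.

2.218

P(theta) = 1 / (1 + exp(−a(theta − b)))
logit = ln(0.4000/0.6000) = -0.4055
theta = b + logit/(a) = 2.38 + (-0.4055)/2.5000 = 2.2178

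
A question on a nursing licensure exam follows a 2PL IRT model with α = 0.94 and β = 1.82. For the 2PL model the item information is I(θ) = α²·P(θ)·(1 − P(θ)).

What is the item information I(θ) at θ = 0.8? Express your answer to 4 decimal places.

0.1770

P = 1/(1+e^{0.9588}) = 0.2771
P(1−P) = 0.2771 × 0.7229 = 0.2003
I = α² × P(1−P) = 0.94² × 0.2003 = 0.17701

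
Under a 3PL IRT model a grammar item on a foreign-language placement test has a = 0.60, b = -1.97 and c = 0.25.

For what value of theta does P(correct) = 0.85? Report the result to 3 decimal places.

0.340

P(theta) = c + (1 − c) · 1 / (1 + exp(−a(theta − b)))
Remove guessing floor: (0.85 − 0.25)/(1 − 0.25) = 0.8000
logit = ln(0.8000/0.2000) = 1.3863
theta = b + logit/(a) = -1.97 + 1.3863/0.6000 = 0.3405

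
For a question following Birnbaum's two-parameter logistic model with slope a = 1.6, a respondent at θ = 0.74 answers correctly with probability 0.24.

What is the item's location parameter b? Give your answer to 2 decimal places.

1.46

P(θ) = 1 / (1 + exp(−a(θ − b)))
logit(0.24) = ln(0.24/0.76) = -1.1527
b = θ − logit/(a) = 0.74 − (-1.1527)/1.6000 = 1.4604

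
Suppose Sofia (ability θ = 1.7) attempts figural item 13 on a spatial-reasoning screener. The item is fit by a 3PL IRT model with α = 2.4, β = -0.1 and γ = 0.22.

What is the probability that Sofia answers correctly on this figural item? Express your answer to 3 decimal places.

0.990

P(θ) = γ + (1 − γ) · 1 / (1 + exp(−α(θ − β)))
Exponent: 2.4 × (1.7 − (-0.1)) = 4.3200
1/(1 + e^{-4.3200}) = 0.9869
P = 0.22 + 0.78 × 0.9869 = 0.9898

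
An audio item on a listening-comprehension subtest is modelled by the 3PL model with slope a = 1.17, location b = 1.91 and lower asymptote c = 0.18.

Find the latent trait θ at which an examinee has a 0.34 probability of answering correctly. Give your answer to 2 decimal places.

0.70

P(θ) = c + (1 − c) · 1 / (1 + exp(−a(θ − b)))
Remove guessing floor: (0.34 − 0.18)/(1 − 0.18) = 0.1951
logit = ln(0.1951/0.8049) = -1.4171
θ = b + logit/(a) = 1.91 + (-1.4171)/1.1700 = 0.6988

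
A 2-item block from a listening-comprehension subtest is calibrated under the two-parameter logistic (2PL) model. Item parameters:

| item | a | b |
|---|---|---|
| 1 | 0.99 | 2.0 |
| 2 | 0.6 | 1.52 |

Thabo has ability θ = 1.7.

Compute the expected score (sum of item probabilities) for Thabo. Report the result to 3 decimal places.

0.953

P(θ) = 1 / (1 + exp(−a(θ − b)))
P_1 = 1/(1+e^{0.2970}) = 0.4263
P_2 = 1/(1+e^{-0.1080}) = 0.5270
E[score] = 0.4263 + 0.5270 = 0.9533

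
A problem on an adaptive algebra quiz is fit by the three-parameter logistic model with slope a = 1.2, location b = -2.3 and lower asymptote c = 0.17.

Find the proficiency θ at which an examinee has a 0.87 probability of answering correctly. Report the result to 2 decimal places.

-0.90

P(θ) = c + (1 − c) · 1 / (1 + exp(−a(θ − b)))
Remove guessing floor: (0.87 − 0.17)/(1 − 0.17) = 0.8434
logit = ln(0.8434/0.1566) = 1.6835
θ = b + logit/(a) = -2.3 + 1.6835/1.2000 = -0.8970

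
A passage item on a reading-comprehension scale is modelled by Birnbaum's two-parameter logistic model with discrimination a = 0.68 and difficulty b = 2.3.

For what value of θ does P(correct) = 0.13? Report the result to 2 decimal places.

-0.50

P(θ) = 1 / (1 + exp(−a(θ − b)))
logit = ln(0.1300/0.8700) = -1.9010
θ = b + logit/(a) = 2.3 + (-1.9010)/0.6800 = -0.4955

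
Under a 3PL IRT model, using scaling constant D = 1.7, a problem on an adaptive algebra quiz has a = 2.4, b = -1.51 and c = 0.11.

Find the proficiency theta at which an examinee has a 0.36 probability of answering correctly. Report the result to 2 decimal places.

P(theta) = c + (1 − c) · 1 / (1 + exp(−D·a(theta − b)))
Remove guessing floor: (0.36 − 0.11)/(1 − 0.11) = 0.2809
logit = ln(0.2809/0.7191) = -0.9400
theta = b + logit/(1.7·a) = -1.51 + (-0.9400)/4.0800 = -1.7404

-1.74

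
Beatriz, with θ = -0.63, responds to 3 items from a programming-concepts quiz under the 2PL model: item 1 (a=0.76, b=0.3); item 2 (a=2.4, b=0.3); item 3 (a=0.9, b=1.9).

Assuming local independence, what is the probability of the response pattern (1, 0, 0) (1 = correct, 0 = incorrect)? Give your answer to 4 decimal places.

0.2705

P(θ) = 1 / (1 + exp(−a(θ − b)))
P_1 = 1/(1+e^{0.7068}) = 0.3303
P_2 = 1/(1+e^{2.2320}) = 0.0969
P_3 = 1/(1+e^{2.2770}) = 0.0930
L = P_1 × (1−P_2) × (1−P_3) = 0.3303 × 0.9031 × 0.9070 = 0.27054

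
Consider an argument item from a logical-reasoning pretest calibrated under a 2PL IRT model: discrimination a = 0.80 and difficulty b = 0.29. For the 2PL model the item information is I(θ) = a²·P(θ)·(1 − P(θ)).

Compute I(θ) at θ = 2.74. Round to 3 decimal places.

P = 1/(1+e^{-1.9600}) = 0.8765
P(1−P) = 0.8765 × 0.1235 = 0.1082
I = a² × P(1−P) = 0.80² × 0.1082 = 0.06926

0.069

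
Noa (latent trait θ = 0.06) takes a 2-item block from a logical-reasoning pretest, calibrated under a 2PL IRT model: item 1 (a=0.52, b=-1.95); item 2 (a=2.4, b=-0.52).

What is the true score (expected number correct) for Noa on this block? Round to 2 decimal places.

1.54

P(θ) = 1 / (1 + exp(−a(θ − b)))
P_1 = 1/(1+e^{-1.0452}) = 0.7399
P_2 = 1/(1+e^{-1.3920}) = 0.8009
E[score] = 0.7399 + 0.8009 = 1.5408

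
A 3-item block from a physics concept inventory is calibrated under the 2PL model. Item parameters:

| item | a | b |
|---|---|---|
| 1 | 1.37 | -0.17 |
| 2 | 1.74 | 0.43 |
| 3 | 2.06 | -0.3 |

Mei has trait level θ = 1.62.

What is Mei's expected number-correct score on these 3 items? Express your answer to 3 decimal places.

2.790

P(θ) = 1 / (1 + exp(−a(θ − b)))
P_1 = 1/(1+e^{-2.4523}) = 0.9207
P_2 = 1/(1+e^{-2.0706}) = 0.8880
P_3 = 1/(1+e^{-3.9552}) = 0.9812
E[score] = 0.9207 + 0.8880 + 0.9812 = 2.7899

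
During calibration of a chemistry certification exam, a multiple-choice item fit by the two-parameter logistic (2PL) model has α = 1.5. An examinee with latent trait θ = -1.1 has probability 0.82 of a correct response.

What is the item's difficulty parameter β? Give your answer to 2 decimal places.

-2.11

P(θ) = 1 / (1 + exp(−α(θ − β)))
logit(0.82) = ln(0.82/0.18) = 1.5163
β = θ − logit/(α) = -1.1 − 1.5163/1.5000 = -2.1109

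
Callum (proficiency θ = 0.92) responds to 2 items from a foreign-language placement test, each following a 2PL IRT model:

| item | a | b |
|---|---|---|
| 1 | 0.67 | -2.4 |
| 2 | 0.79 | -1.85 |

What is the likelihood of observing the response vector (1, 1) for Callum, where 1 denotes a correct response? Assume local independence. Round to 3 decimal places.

P(θ) = 1 / (1 + exp(−a(θ − b)))
P_1 = 1/(1+e^{-2.2244}) = 0.9024
P_2 = 1/(1+e^{-2.1883}) = 0.8992
L = P_1 × P_2 = 0.9024 × 0.8992 = 0.81145

0.811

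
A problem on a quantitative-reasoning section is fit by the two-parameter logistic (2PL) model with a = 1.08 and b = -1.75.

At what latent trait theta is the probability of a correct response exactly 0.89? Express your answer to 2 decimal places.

0.19

P(theta) = 1 / (1 + exp(−a(theta − b)))
logit = ln(0.8900/0.1100) = 2.0907
theta = b + logit/(a) = -1.75 + 2.0907/1.0800 = 0.1859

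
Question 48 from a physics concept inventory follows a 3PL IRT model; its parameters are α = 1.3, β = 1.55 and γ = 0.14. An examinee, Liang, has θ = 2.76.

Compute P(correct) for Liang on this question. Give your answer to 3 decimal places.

P(θ) = γ + (1 − γ) · 1 / (1 + exp(−α(θ − β)))
Exponent: 1.3 × (2.76 − 1.55) = 1.5730
1/(1 + e^{-1.5730}) = 0.8282
P = 0.14 + 0.86 × 0.8282 = 0.8523

0.852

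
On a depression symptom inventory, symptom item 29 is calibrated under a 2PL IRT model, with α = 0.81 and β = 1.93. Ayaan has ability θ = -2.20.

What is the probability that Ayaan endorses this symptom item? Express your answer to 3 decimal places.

P(θ) = 1 / (1 + exp(−α(θ − β)))
Exponent: 0.81 × (-2.20 − 1.93) = -3.3453
1/(1 + e^{3.3453}) = 0.0340

0.034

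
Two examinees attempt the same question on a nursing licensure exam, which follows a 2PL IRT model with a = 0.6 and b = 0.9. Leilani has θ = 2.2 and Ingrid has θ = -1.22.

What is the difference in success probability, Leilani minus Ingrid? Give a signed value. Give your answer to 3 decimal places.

P(θ) = 1 / (1 + exp(−a(θ − b)))
P(Leilani) = 0.6857  [exponent 0.7800]
P(Ingrid) = 0.2189  [exponent -1.2720]
Difference = 0.6857 − 0.2189 = 0.4668

0.467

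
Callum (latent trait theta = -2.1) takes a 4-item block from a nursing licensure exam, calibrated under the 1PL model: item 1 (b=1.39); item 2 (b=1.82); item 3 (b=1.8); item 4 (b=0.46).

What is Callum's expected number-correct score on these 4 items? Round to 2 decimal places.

P(theta) = 1 / (1 + exp(−(theta − b)))
P_1 = 1/(1+e^{3.4900}) = 0.0296
P_2 = 1/(1+e^{3.9200}) = 0.0195
P_3 = 1/(1+e^{3.9000}) = 0.0198
P_4 = 1/(1+e^{2.5600}) = 0.0718
E[score] = 0.0296 + 0.0195 + 0.0198 + 0.0718 = 0.1407

0.14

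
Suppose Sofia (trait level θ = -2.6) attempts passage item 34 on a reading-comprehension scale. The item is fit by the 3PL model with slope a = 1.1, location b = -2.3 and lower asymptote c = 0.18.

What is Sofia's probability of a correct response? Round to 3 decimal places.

P(θ) = c + (1 − c) · 1 / (1 + exp(−a(θ − b)))
Exponent: 1.1 × (-2.6 − (-2.3)) = -0.3300
1/(1 + e^{0.3300}) = 0.4182
P = 0.18 + 0.82 × 0.4182 = 0.5230

0.523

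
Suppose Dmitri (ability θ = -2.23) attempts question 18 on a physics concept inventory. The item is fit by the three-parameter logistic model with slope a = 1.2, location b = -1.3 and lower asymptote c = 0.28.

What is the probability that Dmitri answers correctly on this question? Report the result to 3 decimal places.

0.458

P(θ) = c + (1 − c) · 1 / (1 + exp(−a(θ − b)))
Exponent: 1.2 × (-2.23 − (-1.3)) = -1.1160
1/(1 + e^{1.1160}) = 0.2468
P = 0.28 + 0.72 × 0.2468 = 0.4577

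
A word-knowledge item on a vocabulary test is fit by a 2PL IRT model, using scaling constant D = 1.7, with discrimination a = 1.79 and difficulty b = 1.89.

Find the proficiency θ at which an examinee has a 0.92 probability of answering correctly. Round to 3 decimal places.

P(θ) = 1 / (1 + exp(−D·a(θ − b)))
logit = ln(0.9200/0.0800) = 2.4423
θ = b + logit/(1.7·a) = 1.89 + 2.4423/3.0430 = 2.6926

2.693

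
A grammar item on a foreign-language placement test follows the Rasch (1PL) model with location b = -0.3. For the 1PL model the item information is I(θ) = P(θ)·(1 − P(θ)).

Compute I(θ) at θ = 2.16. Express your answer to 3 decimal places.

P = 1/(1+e^{-2.4600}) = 0.9213
P(1−P) = 0.9213 × 0.0787 = 0.0725
I = P(1−P) = 0.07252

0.073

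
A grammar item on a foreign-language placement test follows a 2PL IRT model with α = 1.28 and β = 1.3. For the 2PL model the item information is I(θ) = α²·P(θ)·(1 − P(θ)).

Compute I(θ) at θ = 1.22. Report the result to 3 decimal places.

0.409

P = 1/(1+e^{0.1024}) = 0.4744
P(1−P) = 0.4744 × 0.5256 = 0.2493
I = α² × P(1−P) = 1.28² × 0.2493 = 0.40853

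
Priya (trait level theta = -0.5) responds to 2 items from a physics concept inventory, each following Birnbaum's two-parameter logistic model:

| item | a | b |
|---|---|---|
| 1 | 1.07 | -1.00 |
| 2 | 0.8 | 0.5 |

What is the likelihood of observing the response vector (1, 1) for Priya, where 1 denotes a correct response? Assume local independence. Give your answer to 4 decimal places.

0.1955

P(theta) = 1 / (1 + exp(−a(theta − b)))
P_1 = 1/(1+e^{-0.5350}) = 0.6306
P_2 = 1/(1+e^{0.8000}) = 0.3100
L = P_1 × P_2 = 0.6306 × 0.3100 = 0.19552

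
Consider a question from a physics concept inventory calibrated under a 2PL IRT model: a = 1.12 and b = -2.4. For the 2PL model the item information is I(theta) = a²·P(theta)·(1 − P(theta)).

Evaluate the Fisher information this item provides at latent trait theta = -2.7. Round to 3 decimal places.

0.305

P = 1/(1+e^{0.3360}) = 0.4168
P(1−P) = 0.4168 × 0.5832 = 0.2431
I = a² × P(1−P) = 1.12² × 0.2431 = 0.30491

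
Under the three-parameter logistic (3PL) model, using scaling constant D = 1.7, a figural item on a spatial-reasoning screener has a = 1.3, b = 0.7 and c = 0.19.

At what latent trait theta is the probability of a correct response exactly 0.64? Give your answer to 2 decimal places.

0.80

P(theta) = c + (1 − c) · 1 / (1 + exp(−D·a(theta − b)))
Remove guessing floor: (0.64 − 0.19)/(1 − 0.19) = 0.5556
logit = ln(0.5556/0.4444) = 0.2231
theta = b + logit/(1.7·a) = 0.7 + 0.2231/2.2100 = 0.8010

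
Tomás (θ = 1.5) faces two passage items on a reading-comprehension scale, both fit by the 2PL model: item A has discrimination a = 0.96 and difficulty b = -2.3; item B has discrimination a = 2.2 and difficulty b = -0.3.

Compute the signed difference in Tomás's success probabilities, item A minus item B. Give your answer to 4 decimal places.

-0.0067

P(θ) = 1 / (1 + exp(−a(θ − b)))
P_A = 0.9746
P_B = 0.9813
P_A − P_B = -0.0067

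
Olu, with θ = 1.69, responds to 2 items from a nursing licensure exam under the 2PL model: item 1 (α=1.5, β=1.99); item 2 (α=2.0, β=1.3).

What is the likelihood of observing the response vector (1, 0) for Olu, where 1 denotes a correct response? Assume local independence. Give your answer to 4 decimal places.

P(θ) = 1 / (1 + exp(−α(θ − β)))
P_1 = 1/(1+e^{0.4500}) = 0.3894
P_2 = 1/(1+e^{-0.7800}) = 0.6857
L = P_1 × (1−P_2) = 0.3894 × 0.3143 = 0.12238

0.1224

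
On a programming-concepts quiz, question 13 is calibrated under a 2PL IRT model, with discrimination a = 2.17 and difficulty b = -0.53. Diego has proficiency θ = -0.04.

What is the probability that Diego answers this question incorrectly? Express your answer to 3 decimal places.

P(θ) = 1 / (1 + exp(−a(θ − b)))
Exponent: 2.17 × (-0.04 − (-0.53)) = 1.0633
1/(1 + e^{-1.0633}) = 0.7433
P(incorrect) = 1 − 0.7433 = 0.2567

0.257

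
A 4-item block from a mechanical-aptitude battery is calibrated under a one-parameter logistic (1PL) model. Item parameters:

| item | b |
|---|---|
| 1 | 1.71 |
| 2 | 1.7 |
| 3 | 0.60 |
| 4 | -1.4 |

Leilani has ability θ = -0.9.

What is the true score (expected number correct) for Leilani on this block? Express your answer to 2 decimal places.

P(θ) = 1 / (1 + exp(−(θ − b)))
P_1 = 1/(1+e^{2.6100}) = 0.0685
P_2 = 1/(1+e^{2.6000}) = 0.0691
P_3 = 1/(1+e^{1.5000}) = 0.1824
P_4 = 1/(1+e^{-0.5000}) = 0.6225
E[score] = 0.0685 + 0.0691 + 0.1824 + 0.6225 = 0.9425

0.94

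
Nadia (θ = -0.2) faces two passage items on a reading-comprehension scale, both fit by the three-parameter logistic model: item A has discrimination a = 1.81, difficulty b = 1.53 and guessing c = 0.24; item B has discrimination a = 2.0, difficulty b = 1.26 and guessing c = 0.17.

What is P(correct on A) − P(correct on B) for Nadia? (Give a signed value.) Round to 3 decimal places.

0.059

P(θ) = c + (1 − c) · 1 / (1 + exp(−a(θ − b)))
P_A = 0.2718
P_B = 0.2125
P_A − P_B = 0.0593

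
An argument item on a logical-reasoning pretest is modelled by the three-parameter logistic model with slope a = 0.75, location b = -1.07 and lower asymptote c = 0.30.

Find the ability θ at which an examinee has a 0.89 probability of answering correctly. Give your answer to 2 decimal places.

P(θ) = c + (1 − c) · 1 / (1 + exp(−a(θ − b)))
Remove guessing floor: (0.89 − 0.30)/(1 − 0.30) = 0.8429
logit = ln(0.8429/0.1571) = 1.6796
θ = b + logit/(a) = -1.07 + 1.6796/0.7500 = 1.1695

1.17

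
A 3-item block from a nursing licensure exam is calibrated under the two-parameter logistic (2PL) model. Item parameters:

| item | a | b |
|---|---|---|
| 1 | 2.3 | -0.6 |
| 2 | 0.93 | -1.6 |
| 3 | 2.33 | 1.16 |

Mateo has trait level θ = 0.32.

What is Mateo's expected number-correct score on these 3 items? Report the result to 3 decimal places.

P(θ) = 1 / (1 + exp(−a(θ − b)))
P_1 = 1/(1+e^{-2.1160}) = 0.8924
P_2 = 1/(1+e^{-1.7856}) = 0.8564
P_3 = 1/(1+e^{1.9572}) = 0.1238
E[score] = 0.8924 + 0.8564 + 0.1238 = 1.8726

1.873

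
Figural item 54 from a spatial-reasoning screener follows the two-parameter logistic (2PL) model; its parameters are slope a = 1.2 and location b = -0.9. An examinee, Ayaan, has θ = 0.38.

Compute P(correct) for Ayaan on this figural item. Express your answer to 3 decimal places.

0.823

P(θ) = 1 / (1 + exp(−a(θ − b)))
Exponent: 1.2 × (0.38 − (-0.9)) = 1.5360
1/(1 + e^{-1.5360}) = 0.8229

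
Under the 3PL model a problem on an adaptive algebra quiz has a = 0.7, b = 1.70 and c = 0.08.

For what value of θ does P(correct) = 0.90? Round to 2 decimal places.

4.71

P(θ) = c + (1 − c) · 1 / (1 + exp(−a(θ − b)))
Remove guessing floor: (0.90 − 0.08)/(1 − 0.08) = 0.8913
logit = ln(0.8913/0.1087) = 2.1041
θ = b + logit/(a) = 1.70 + 2.1041/0.7000 = 4.7059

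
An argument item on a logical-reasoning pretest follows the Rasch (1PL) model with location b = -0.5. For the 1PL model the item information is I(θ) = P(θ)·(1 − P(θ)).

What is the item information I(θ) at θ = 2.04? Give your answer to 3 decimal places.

0.068

P = 1/(1+e^{-2.5400}) = 0.9269
P(1−P) = 0.9269 × 0.0731 = 0.0678
I = P(1−P) = 0.06776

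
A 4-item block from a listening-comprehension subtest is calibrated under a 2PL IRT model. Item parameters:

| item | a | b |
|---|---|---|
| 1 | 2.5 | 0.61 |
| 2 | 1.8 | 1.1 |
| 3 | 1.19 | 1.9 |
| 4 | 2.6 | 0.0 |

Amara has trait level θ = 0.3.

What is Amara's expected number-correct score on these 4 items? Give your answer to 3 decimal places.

P(θ) = 1 / (1 + exp(−a(θ − b)))
P_1 = 1/(1+e^{0.7750}) = 0.3154
P_2 = 1/(1+e^{1.4400}) = 0.1915
P_3 = 1/(1+e^{1.9040}) = 0.1297
P_4 = 1/(1+e^{-0.7800}) = 0.6857
E[score] = 0.3154 + 0.1915 + 0.1297 + 0.6857 = 1.3223

1.322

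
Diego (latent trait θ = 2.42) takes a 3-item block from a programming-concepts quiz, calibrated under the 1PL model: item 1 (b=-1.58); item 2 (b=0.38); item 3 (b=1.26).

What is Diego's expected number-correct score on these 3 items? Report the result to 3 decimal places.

2.628

P(θ) = 1 / (1 + exp(−(θ − b)))
P_1 = 1/(1+e^{-4.0000}) = 0.9820
P_2 = 1/(1+e^{-2.0400}) = 0.8849
P_3 = 1/(1+e^{-1.1600}) = 0.7613
E[score] = 0.9820 + 0.8849 + 0.7613 = 2.6283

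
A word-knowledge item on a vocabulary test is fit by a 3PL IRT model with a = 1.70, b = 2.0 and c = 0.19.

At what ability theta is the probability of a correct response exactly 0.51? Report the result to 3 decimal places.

P(theta) = c + (1 − c) · 1 / (1 + exp(−a(theta − b)))
Remove guessing floor: (0.51 − 0.19)/(1 − 0.19) = 0.3951
logit = ln(0.3951/0.6049) = -0.4261
theta = b + logit/(a) = 2.0 + (-0.4261)/1.7000 = 1.7494

1.749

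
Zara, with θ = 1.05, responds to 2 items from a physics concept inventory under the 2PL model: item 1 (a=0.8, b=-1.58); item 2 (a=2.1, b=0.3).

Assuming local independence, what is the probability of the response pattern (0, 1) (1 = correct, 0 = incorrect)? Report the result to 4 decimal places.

0.0901

P(θ) = 1 / (1 + exp(−a(θ − b)))
P_1 = 1/(1+e^{-2.1040}) = 0.8913
P_2 = 1/(1+e^{-1.5750}) = 0.8285
L = (1−P_1) × P_2 = 0.1087 × 0.8285 = 0.09006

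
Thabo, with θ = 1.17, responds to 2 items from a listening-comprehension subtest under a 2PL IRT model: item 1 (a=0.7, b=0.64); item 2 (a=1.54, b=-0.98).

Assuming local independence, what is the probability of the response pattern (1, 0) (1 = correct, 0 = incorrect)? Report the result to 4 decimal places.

0.0208

P(θ) = 1 / (1 + exp(−a(θ − b)))
P_1 = 1/(1+e^{-0.3710}) = 0.5917
P_2 = 1/(1+e^{-3.3110}) = 0.9648
L = P_1 × (1−P_2) = 0.5917 × 0.0352 = 0.02083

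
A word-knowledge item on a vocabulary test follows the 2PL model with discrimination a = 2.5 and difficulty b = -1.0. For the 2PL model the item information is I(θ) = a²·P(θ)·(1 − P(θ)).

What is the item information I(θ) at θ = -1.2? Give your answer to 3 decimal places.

1.469

P = 1/(1+e^{0.5000}) = 0.3775
P(1−P) = 0.3775 × 0.6225 = 0.2350
I = a² × P(1−P) = 2.5² × 0.2350 = 1.46877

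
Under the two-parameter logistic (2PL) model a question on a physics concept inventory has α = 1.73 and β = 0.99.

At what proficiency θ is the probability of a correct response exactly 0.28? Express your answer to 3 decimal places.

P(θ) = 1 / (1 + exp(−α(θ − β)))
logit = ln(0.2800/0.7200) = -0.9445
θ = β + logit/(α) = 0.99 + (-0.9445)/1.7300 = 0.4441

0.444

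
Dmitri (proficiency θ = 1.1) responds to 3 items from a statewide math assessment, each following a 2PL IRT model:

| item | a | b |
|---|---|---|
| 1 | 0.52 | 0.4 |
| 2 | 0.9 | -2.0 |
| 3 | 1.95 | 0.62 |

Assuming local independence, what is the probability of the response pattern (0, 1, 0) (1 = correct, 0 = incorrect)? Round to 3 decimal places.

P(θ) = 1 / (1 + exp(−a(θ − b)))
P_1 = 1/(1+e^{-0.3640}) = 0.5900
P_2 = 1/(1+e^{-2.7900}) = 0.9421
P_3 = 1/(1+e^{-0.9360}) = 0.7183
L = (1−P_1) × P_2 × (1−P_3) = 0.4100 × 0.9421 × 0.2817 = 0.10881

0.109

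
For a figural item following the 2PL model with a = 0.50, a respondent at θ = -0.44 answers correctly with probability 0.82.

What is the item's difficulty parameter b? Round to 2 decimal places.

P(θ) = 1 / (1 + exp(−a(θ − b)))
logit(0.82) = ln(0.82/0.18) = 1.5163
b = θ − logit/(a) = -0.44 − 1.5163/0.5000 = -3.4727

-3.47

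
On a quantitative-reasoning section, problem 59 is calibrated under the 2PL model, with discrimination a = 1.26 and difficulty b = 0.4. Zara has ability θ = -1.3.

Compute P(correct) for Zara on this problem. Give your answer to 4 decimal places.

P(θ) = 1 / (1 + exp(−a(θ − b)))
Exponent: 1.26 × (-1.3 − 0.4) = -2.1420
1/(1 + e^{2.1420}) = 0.1051

0.1051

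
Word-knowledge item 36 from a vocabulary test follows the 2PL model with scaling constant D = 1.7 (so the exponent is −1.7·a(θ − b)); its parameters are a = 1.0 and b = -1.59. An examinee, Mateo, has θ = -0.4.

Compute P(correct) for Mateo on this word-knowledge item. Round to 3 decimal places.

0.883

P(θ) = 1 / (1 + exp(−D·a(θ − b)))
Exponent: 1.7 × 1.0 × (-0.4 − (-1.59)) = 2.0230
1/(1 + e^{-2.0230}) = 0.8832
P = 0.8832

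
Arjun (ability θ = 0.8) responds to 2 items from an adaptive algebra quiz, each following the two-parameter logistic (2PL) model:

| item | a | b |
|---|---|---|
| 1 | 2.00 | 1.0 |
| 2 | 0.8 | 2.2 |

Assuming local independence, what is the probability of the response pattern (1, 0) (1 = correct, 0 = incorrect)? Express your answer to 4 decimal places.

P(θ) = 1 / (1 + exp(−a(θ − b)))
P_1 = 1/(1+e^{0.4000}) = 0.4013
P_2 = 1/(1+e^{1.1200}) = 0.2460
L = P_1 × (1−P_2) = 0.4013 × 0.7540 = 0.30258

0.3026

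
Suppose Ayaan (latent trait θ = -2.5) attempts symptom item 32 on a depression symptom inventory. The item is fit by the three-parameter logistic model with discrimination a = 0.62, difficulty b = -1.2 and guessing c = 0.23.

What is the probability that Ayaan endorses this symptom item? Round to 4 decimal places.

0.4677

P(θ) = c + (1 − c) · 1 / (1 + exp(−a(θ − b)))
Exponent: 0.62 × (-2.5 − (-1.2)) = -0.8060
1/(1 + e^{0.8060}) = 0.3087
P = 0.23 + 0.77 × 0.3087 = 0.4677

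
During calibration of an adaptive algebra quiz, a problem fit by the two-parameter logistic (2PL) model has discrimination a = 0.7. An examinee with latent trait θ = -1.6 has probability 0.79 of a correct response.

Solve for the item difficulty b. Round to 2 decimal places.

P(θ) = 1 / (1 + exp(−a(θ − b)))
logit(0.79) = ln(0.79/0.21) = 1.3249
b = θ − logit/(a) = -1.6 − 1.3249/0.7000 = -3.4928

-3.49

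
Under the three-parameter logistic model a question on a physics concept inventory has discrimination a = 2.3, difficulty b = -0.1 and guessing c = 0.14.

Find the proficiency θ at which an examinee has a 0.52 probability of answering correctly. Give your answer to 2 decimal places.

-0.20

P(θ) = c + (1 − c) · 1 / (1 + exp(−a(θ − b)))
Remove guessing floor: (0.52 − 0.14)/(1 − 0.14) = 0.4419
logit = ln(0.4419/0.5581) = -0.2336
θ = b + logit/(a) = -0.1 + (-0.2336)/2.3000 = -0.2016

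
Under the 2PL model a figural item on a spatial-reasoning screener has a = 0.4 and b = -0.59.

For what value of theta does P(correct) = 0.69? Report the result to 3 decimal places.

P(theta) = 1 / (1 + exp(−a(theta − b)))
logit = ln(0.6900/0.3100) = 0.8001
theta = b + logit/(a) = -0.59 + 0.8001/0.4000 = 1.4103

1.410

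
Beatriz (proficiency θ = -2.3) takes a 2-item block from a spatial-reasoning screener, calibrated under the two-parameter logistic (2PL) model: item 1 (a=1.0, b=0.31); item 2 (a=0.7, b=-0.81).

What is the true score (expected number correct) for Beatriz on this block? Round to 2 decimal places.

P(θ) = 1 / (1 + exp(−a(θ − b)))
P_1 = 1/(1+e^{2.6100}) = 0.0685
P_2 = 1/(1+e^{1.0430}) = 0.2606
E[score] = 0.0685 + 0.2606 = 0.3291

0.33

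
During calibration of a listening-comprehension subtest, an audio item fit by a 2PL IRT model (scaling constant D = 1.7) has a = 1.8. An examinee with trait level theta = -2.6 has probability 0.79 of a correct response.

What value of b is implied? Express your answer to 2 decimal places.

P(theta) = 1 / (1 + exp(−D·a(theta − b)))
logit(0.79) = ln(0.79/0.21) = 1.3249
b = theta − logit/(1.7·a) = -2.6 − 1.3249/3.0600 = -3.0330

-3.03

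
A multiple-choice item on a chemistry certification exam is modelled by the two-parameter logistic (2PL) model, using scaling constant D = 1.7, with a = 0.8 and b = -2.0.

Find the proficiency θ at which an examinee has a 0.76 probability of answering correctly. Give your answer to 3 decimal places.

P(θ) = 1 / (1 + exp(−D·a(θ − b)))
logit = ln(0.7600/0.2400) = 1.1527
θ = b + logit/(1.7·a) = -2.0 + 1.1527/1.3600 = -1.1524

-1.152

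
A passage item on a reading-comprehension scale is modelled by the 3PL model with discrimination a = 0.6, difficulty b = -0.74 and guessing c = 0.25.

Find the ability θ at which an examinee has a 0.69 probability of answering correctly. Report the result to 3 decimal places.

-0.156

P(θ) = c + (1 − c) · 1 / (1 + exp(−a(θ − b)))
Remove guessing floor: (0.69 − 0.25)/(1 − 0.25) = 0.5867
logit = ln(0.5867/0.4133) = 0.3502
θ = b + logit/(a) = -0.74 + 0.3502/0.6000 = -0.1563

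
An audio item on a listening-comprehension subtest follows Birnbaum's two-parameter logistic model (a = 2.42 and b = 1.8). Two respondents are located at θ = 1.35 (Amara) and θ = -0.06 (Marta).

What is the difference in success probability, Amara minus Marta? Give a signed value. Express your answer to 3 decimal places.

P(θ) = 1 / (1 + exp(−a(θ − b)))
P(Amara) = 0.2518  [exponent -1.0890]
P(Marta) = 0.0110  [exponent -4.5012]
Difference = 0.2518 − 0.0110 = 0.2408

0.241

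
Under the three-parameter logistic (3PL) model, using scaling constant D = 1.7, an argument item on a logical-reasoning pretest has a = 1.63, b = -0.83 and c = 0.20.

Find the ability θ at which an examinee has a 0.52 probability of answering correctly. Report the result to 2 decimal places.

P(θ) = c + (1 − c) · 1 / (1 + exp(−D·a(θ − b)))
Remove guessing floor: (0.52 − 0.20)/(1 − 0.20) = 0.4000
logit = ln(0.4000/0.6000) = -0.4055
θ = b + logit/(1.7·a) = -0.83 + (-0.4055)/2.7710 = -0.9763

-0.98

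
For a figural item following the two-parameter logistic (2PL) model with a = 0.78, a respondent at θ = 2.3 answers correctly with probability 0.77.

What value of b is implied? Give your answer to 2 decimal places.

P(θ) = 1 / (1 + exp(−a(θ − b)))
logit(0.77) = ln(0.77/0.23) = 1.2083
b = θ − logit/(a) = 2.3 − 1.2083/0.7800 = 0.7509

0.75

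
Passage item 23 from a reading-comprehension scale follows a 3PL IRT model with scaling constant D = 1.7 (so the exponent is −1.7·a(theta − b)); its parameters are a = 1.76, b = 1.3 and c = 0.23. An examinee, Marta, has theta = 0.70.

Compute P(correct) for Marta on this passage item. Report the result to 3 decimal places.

0.340

P(theta) = c + (1 − c) · 1 / (1 + exp(−D·a(theta − b)))
Exponent: 1.7 × 1.76 × (0.70 − 1.3) = -1.7952
1/(1 + e^{1.7952}) = 0.1424
P = 0.23 + 0.77 × 0.1424 = 0.3397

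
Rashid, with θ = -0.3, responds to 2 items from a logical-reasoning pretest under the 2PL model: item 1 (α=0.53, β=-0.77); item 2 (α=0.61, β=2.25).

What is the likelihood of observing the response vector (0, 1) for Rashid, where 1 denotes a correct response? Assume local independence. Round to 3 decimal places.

0.076

P(θ) = 1 / (1 + exp(−α(θ − β)))
P_1 = 1/(1+e^{-0.2491}) = 0.5620
P_2 = 1/(1+e^{1.5555}) = 0.1743
L = (1−P_1) × P_2 = 0.4380 × 0.1743 = 0.07635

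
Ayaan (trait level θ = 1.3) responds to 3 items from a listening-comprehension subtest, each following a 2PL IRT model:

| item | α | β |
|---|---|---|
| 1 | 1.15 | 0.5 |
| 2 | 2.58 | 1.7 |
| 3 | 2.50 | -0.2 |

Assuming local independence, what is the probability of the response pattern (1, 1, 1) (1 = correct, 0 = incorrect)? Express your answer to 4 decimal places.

0.1835

P(θ) = 1 / (1 + exp(−α(θ − β)))
P_1 = 1/(1+e^{-0.9200}) = 0.7150
P_2 = 1/(1+e^{1.0320}) = 0.2627
P_3 = 1/(1+e^{-3.7500}) = 0.9770
L = P_1 × P_2 × P_3 = 0.7150 × 0.2627 × 0.9770 = 0.18352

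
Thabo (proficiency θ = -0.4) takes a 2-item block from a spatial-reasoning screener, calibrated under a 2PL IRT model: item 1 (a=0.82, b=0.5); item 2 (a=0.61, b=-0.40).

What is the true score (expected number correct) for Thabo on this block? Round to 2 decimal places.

0.82

P(θ) = 1 / (1 + exp(−a(θ − b)))
P_1 = 1/(1+e^{0.7380}) = 0.3234
P_2 = 1/(1+e^{0.0000}) = 0.5000
E[score] = 0.3234 + 0.5000 = 0.8234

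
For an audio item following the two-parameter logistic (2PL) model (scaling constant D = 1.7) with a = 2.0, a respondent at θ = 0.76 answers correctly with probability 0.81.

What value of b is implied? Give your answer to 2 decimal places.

P(θ) = 1 / (1 + exp(−D·a(θ − b)))
logit(0.81) = ln(0.81/0.19) = 1.4500
b = θ − logit/(1.7·a) = 0.76 − 1.4500/3.4000 = 0.3335

0.33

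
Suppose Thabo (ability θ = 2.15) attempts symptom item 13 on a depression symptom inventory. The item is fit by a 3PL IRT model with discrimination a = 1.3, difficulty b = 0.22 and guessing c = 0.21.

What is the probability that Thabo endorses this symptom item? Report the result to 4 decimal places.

0.9406

P(θ) = c + (1 − c) · 1 / (1 + exp(−a(θ − b)))
Exponent: 1.3 × (2.15 − 0.22) = 2.5090
1/(1 + e^{-2.5090}) = 0.9248
P = 0.21 + 0.79 × 0.9248 = 0.9406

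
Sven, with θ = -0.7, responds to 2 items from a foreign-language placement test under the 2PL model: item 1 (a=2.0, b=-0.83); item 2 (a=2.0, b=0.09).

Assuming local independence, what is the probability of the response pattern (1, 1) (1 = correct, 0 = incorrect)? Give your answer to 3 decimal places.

0.096

P(θ) = 1 / (1 + exp(−a(θ − b)))
P_1 = 1/(1+e^{-0.2600}) = 0.5646
P_2 = 1/(1+e^{1.5800}) = 0.1708
L = P_1 × P_2 = 0.5646 × 0.1708 = 0.09644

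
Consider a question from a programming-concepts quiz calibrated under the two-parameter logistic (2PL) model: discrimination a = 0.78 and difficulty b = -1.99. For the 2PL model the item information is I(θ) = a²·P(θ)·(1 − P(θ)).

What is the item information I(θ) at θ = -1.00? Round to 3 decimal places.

0.132

P = 1/(1+e^{-0.7722}) = 0.6840
P(1−P) = 0.6840 × 0.3160 = 0.2161
I = a² × P(1−P) = 0.78² × 0.2161 = 0.13150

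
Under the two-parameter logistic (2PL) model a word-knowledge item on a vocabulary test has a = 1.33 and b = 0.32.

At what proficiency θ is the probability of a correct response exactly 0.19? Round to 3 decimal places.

P(θ) = 1 / (1 + exp(−a(θ − b)))
logit = ln(0.1900/0.8100) = -1.4500
θ = b + logit/(a) = 0.32 + (-1.4500)/1.3300 = -0.7702

-0.770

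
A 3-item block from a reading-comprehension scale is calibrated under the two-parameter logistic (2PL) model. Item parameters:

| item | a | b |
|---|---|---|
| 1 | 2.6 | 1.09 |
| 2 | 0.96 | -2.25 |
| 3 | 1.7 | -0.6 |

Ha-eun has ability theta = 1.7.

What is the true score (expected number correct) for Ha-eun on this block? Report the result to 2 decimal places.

2.79

P(theta) = 1 / (1 + exp(−a(theta − b)))
P_1 = 1/(1+e^{-1.5860}) = 0.8301
P_2 = 1/(1+e^{-3.7920}) = 0.9779
P_3 = 1/(1+e^{-3.9100}) = 0.9804
E[score] = 0.8301 + 0.9779 + 0.9804 = 2.7884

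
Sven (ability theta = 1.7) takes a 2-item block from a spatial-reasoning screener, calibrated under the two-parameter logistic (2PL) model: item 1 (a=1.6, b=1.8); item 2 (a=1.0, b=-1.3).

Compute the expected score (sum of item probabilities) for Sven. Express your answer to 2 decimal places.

P(theta) = 1 / (1 + exp(−a(theta − b)))
P_1 = 1/(1+e^{0.1600}) = 0.4601
P_2 = 1/(1+e^{-3.0000}) = 0.9526
E[score] = 0.4601 + 0.9526 = 1.4127

1.41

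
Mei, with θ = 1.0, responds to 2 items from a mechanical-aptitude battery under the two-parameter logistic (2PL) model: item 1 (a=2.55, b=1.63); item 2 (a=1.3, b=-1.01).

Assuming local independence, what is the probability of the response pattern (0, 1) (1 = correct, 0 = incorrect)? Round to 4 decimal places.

P(θ) = 1 / (1 + exp(−a(θ − b)))
P_1 = 1/(1+e^{1.6065}) = 0.1671
P_2 = 1/(1+e^{-2.6130}) = 0.9317
L = (1−P_1) × P_2 = 0.8329 × 0.9317 = 0.77603

0.7760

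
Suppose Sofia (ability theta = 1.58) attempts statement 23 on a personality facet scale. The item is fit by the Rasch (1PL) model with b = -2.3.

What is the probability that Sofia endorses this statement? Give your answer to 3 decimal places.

0.980

P(theta) = 1 / (1 + exp(−(theta − b)))
Exponent: (1.58 − (-2.3)) = 3.8800
1/(1 + e^{-3.8800}) = 0.9798
P = 0.9798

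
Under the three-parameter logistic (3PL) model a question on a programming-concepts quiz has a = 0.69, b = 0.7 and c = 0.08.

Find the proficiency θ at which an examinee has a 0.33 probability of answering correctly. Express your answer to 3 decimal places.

-0.729

P(θ) = c + (1 − c) · 1 / (1 + exp(−a(θ − b)))
Remove guessing floor: (0.33 − 0.08)/(1 − 0.08) = 0.2717
logit = ln(0.2717/0.7283) = -0.9858
θ = b + logit/(a) = 0.7 + (-0.9858)/0.6900 = -0.7287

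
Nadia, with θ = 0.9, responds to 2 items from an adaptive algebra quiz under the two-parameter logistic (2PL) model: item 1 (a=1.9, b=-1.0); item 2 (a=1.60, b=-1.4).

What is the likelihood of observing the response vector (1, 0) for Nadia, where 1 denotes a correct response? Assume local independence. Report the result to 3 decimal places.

0.024

P(θ) = 1 / (1 + exp(−a(θ − b)))
P_1 = 1/(1+e^{-3.6100}) = 0.9737
P_2 = 1/(1+e^{-3.6800}) = 0.9754
L = P_1 × (1−P_2) = 0.9737 × 0.0246 = 0.02395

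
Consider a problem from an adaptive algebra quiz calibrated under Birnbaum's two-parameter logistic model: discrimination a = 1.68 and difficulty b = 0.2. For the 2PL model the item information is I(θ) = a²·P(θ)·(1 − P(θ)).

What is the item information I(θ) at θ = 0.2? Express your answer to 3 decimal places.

P = 1/(1+e^{0.0000}) = 0.5000
P(1−P) = 0.5000 × 0.5000 = 0.2500
I = a² × P(1−P) = 1.68² × 0.2500 = 0.70560

0.706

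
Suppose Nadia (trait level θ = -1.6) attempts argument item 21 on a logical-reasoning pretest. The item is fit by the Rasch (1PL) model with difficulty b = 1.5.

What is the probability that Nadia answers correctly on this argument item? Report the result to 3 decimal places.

0.043

P(θ) = 1 / (1 + exp(−(θ − b)))
Exponent: (-1.6 − 1.5) = -3.1000
1/(1 + e^{3.1000}) = 0.0431
P = 0.0431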